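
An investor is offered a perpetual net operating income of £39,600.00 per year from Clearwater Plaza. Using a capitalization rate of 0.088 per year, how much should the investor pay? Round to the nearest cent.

Level perpetuity: PV = C / r = £39,600.00 / 0.088 = £450,000.00

£450000.00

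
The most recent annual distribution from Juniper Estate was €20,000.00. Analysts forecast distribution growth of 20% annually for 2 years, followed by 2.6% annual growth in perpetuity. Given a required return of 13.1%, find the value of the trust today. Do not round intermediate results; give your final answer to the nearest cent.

D_1 = 24000.00000
D_2 = 28800.00000
Terminal value at year 2: TV = D_2×(1+g_2)/(r−g_2) = 29548.80000/0.105 = 281417.14286
P_0 = D_1/(1+r)^1 + D_2/(1+r)^2 + TV/(1+r)^2
    = 21220.15915 + 22514.75772 + 220001.34686 = 263736.26374

€263736.26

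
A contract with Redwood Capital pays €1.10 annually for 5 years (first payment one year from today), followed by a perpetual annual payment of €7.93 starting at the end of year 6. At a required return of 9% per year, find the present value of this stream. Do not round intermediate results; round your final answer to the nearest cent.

€61.54

PV of 5-year annuity: €1.10 × [1 − (1+0.09)^−5] / 0.09 = 4.27862
Perpetuity value at year 5: €7.93 / 0.09 = 88.11111
PV of perpetuity: 88.11111 / (1+0.09)^5 = 57.26618
Total PV = 4.27862 + 57.26618 = 61.54479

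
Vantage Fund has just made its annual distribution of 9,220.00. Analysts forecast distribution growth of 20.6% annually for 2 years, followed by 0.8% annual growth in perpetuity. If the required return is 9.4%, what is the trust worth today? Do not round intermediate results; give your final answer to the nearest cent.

D_1 = 11119.32000
D_2 = 13409.89992
Terminal value at year 2: TV = D_2×(1+g_2)/(r−g_2) = 13517.17912/0.086 = 157176.50139
P_0 = D_1/(1+r)^1 + D_2/(1+r)^2 + TV/(1+r)^2
    = 10163.91225 + 11204.45902 + 131326.68251 = 152695.05378

152695.05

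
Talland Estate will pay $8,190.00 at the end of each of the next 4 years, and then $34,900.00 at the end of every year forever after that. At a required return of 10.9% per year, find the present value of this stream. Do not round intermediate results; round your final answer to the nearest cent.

$237139.92

PV of 4-year annuity: $8,190.00 × [1 − (1+0.109)^−4] / 0.109 = 25463.37606
Perpetuity value at year 4: $34,900.00 / 0.109 = 320183.48624
PV of perpetuity: 320183.48624 / (1+0.109)^4 = 211676.54798
Total PV = 25463.37606 + 211676.54798 = 237139.92403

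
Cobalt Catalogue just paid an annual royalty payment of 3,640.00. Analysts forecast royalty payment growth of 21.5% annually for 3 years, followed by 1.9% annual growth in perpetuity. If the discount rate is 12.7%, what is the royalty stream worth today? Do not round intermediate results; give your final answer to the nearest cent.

D_1 = 4422.60000
D_2 = 5373.45900
D_3 = 6528.75269
Terminal value at year 3: TV = D_3×(1+g_2)/(r−g_2) = 6652.79899/0.108 = 61599.99061
P_0 = D_1/(1+r)^1 + D_2/(1+r)^2 + D_3/(1+r)^3 + TV/(1+r)^3
    = 3924.22360 + 4230.64035 + 4560.98317 + 43033.72080 = 55749.56792

55749.57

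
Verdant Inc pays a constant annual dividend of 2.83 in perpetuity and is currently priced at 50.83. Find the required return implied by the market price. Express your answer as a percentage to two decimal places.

5.57%

P = C/r ⇒ r = C/P = 2.83/50.83 = 0.055676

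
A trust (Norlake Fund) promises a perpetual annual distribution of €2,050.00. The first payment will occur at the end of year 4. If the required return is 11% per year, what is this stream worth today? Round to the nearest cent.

Value at end of year 3: C / r = €2,050.00 / 0.11 = €18,636.3636
Discount to today: PV = €18,636.3636 / (1 + 0.11)^3 = €18,636.3636 / 1.367631 = €13,626.75

€13626.75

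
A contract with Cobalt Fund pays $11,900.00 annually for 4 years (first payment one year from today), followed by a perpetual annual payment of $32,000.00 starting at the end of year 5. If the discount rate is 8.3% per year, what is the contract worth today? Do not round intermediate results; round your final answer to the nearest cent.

PV of 4-year annuity: $11,900.00 × [1 − (1+0.083)^−4] / 0.083 = 39152.54038
Perpetuity value at year 4: $32,000.00 / 0.083 = 385542.16867
PV of perpetuity: 385542.16867 / (1+0.083)^4 = 280258.02646
Total PV = 39152.54038 + 280258.02646 = 319410.56685

$319410.57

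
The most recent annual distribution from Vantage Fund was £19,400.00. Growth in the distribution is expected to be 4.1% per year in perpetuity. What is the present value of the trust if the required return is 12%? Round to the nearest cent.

£255637.97

D₁ = D₀ × (1 + g) = £19,400.00 × 1.041 = £20,195.4000
Growing perpetuity: P = D₁ / (r − g) = £20,195.4000 / (0.12 − 0.041) = £255,637.97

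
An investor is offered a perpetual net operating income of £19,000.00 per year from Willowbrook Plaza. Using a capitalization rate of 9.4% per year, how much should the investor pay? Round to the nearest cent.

£202127.66

Level perpetuity: PV = C / r = £19,000.00 / 0.094 = £202,127.66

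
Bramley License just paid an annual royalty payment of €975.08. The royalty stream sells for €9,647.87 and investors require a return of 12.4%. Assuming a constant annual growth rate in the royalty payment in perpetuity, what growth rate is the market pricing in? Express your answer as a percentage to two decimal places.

2.08%

P = D₀(1+g)/(r−g) ⇒ P(r−g) = D₀(1+g) ⇒ g(P+D₀) = P·r − D₀
g = (P·r − D₀)/(P + D₀) = (€9,647.87×0.124 − €975.08) / (€9,647.87 + €975.08) = 0.020828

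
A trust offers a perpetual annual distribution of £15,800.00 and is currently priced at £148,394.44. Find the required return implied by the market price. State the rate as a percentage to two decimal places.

P = C/r ⇒ r = C/P = £15,800.00/£148,394.44 = 0.106473

10.65%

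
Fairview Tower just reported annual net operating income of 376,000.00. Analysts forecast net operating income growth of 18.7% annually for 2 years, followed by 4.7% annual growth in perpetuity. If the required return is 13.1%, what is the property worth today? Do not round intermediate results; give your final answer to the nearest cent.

5970933.35

D_1 = 446312.00000
D_2 = 529772.34400
Terminal value at year 2: TV = D_2×(1+g_2)/(r−g_2) = 554671.64417/0.084 = 6603233.85914
P_0 = D_1/(1+r)^1 + D_2/(1+r)^2 + TV/(1+r)^2
    = 394617.15296 + 414156.11014 + 5162160.08707 = 5970933.35017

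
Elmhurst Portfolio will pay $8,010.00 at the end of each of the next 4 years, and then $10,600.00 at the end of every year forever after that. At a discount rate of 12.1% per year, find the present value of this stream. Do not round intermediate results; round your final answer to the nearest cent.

PV of 4-year annuity: $8,010.00 × [1 − (1+0.121)^−4] / 0.121 = 24278.01686
Perpetuity value at year 4: $10,600.00 / 0.121 = 87603.30579
PV of perpetuity: 87603.30579 / (1+0.121)^4 = 55475.09372
Total PV = 24278.01686 + 55475.09372 = 79753.11057

$79753.11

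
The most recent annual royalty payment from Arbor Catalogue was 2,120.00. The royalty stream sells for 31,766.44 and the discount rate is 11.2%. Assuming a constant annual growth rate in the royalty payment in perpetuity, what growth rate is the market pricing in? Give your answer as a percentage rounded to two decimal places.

P = D₀(1+g)/(r−g) ⇒ P(r−g) = D₀(1+g) ⇒ g(P+D₀) = P·r − D₀
g = (P·r − D₀)/(P + D₀) = (31,766.44×0.112 − 2,120.00) / (31,766.44 + 2,120.00) = 0.042431

4.24%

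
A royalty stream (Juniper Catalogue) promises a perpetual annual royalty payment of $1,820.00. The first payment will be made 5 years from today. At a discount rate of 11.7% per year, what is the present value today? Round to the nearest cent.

Value at end of year 4: C / r = $1,820.00 / 0.117 = $15,555.5556
Discount to today: PV = $15,555.5556 / (1 + 0.117)^4 = $15,555.5556 / 1.556728 = $9,992.47

$9992.47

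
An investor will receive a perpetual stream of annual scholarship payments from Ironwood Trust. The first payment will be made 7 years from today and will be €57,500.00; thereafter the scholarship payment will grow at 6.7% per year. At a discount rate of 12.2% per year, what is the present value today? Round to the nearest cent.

Value at end of year 6: C₁ / (r − g) = €57,500.00 / (0.122 − 0.067) = €1,045,454.5455
Discount to today: PV = €1,045,454.5455 / (1 + 0.122)^6 = €1,045,454.5455 / 1.995065 = €524,020.18

€524020.18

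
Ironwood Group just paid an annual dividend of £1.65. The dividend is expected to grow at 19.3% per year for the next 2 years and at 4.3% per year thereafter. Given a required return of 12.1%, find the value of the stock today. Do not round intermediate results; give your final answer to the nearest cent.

D_1 = 1.96845
D_2 = 2.34836
Terminal value at year 2: TV = D_2×(1+g_2)/(r−g_2) = 2.44934/0.078 = 31.40180
P_0 = D_1/(1+r)^1 + D_2/(1+r)^2 + TV/(1+r)^2
    = 1.75598 + 1.86876 + 24.98868 = 28.61342

£28.61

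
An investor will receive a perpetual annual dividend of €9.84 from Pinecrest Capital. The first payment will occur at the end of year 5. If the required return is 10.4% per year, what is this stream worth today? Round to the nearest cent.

Value at end of year 4: C / r = €9.84 / 0.104 = €94.6154
Discount to today: PV = €94.6154 / (1 + 0.104)^4 = €94.6154 / 1.485512 = €63.69

€63.69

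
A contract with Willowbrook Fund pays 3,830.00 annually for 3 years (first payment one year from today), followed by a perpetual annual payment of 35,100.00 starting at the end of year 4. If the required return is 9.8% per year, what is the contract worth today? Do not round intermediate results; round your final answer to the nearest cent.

PV of 3-year annuity: 3,830.00 × [1 − (1+0.098)^−3] / 0.098 = 9558.27974
Perpetuity value at year 3: 35,100.00 / 0.098 = 358163.26531
PV of perpetuity: 358163.26531 / (1+0.098)^3 = 270566.49795
Total PV = 9558.27974 + 270566.49795 = 280124.77769

280124.78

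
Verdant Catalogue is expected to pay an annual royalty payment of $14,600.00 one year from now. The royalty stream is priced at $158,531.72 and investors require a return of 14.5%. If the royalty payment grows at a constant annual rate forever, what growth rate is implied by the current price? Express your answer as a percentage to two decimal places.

5.29%

P = D₁/(r−g) ⇒ g = r − D₁/P = 0.145 − $14,600.00/$158,531.72 = 0.052905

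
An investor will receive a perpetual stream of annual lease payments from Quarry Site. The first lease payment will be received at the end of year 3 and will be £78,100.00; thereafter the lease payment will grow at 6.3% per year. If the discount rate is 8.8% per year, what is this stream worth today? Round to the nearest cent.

Value at end of year 2: C₁ / (r − g) = £78,100.00 / (0.088 − 0.063) = £3,124,000.0000
Discount to today: PV = £3,124,000.0000 / (1 + 0.088)^2 = £3,124,000.0000 / 1.183744 = £2,639,084.13

£2639084.13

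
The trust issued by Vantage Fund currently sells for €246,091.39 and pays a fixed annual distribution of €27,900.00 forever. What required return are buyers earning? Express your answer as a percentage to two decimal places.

11.34%

P = C/r ⇒ r = C/P = €27,900.00/€246,091.39 = 0.113373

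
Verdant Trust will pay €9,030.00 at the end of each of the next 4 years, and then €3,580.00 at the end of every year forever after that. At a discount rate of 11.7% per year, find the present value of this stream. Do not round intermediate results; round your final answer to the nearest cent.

€47256.98

PV of 4-year annuity: €9,030.00 × [1 − (1+0.117)^−4] / 0.117 = 27601.46515
Perpetuity value at year 4: €3,580.00 / 0.117 = 30598.29060
PV of perpetuity: 30598.29060 / (1+0.117)^4 = 19655.51704
Total PV = 27601.46515 + 19655.51704 = 47256.98219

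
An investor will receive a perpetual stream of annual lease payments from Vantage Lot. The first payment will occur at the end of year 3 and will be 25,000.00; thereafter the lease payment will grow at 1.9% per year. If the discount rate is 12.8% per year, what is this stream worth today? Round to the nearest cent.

Value at end of year 2: C₁ / (r − g) = 25,000.00 / (0.128 − 0.019) = 229,357.7982
Discount to today: PV = 229,357.7982 / (1 + 0.128)^2 = 229,357.7982 / 1.272384 = 180,258.32

180258.32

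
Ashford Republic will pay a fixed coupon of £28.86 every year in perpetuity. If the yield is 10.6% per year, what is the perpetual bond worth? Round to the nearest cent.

Level perpetuity: PV = C / r = £28.86 / 0.106 = £272.26

£272.26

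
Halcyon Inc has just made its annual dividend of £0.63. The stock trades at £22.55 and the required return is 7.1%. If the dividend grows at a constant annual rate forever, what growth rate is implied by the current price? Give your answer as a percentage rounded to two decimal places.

P = D₀(1+g)/(r−g) ⇒ P(r−g) = D₀(1+g) ⇒ g(P+D₀) = P·r − D₀
g = (P·r − D₀)/(P + D₀) = (£22.55×0.071 − £0.63) / (£22.55 + £0.63) = 0.041892

4.19%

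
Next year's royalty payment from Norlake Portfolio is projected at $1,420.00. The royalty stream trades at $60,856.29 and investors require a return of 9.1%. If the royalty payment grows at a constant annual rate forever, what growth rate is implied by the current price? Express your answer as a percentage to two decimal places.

6.77%

P = D₁/(r−g) ⇒ g = r − D₁/P = 0.091 − $1,420.00/$60,856.29 = 0.067666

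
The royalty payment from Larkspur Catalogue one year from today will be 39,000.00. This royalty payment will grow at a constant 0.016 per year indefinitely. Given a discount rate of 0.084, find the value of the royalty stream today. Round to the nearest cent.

Growing perpetuity: P = D₁ / (r − g) = 39,000.0000 / (0.084 − 0.016) = 573,529.41

573529.41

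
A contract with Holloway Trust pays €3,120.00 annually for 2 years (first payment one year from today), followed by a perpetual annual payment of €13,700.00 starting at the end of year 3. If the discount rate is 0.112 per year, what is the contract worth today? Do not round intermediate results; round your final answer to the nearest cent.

PV of 2-year annuity: €3,120.00 × [1 − (1+0.112)^−2] / 0.112 = 5328.91672
Perpetuity value at year 2: €13,700.00 / 0.112 = 122321.42857
PV of perpetuity: 122321.42857 / (1+0.112)^2 = 98922.01860
Total PV = 5328.91672 + 98922.01860 = 104250.93533

€104250.94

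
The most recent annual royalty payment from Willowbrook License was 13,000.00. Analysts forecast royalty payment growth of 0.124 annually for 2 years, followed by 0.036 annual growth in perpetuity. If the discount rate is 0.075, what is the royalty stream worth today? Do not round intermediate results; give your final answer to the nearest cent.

405337.05

D_1 = 14612.00000
D_2 = 16423.88800
Terminal value at year 2: TV = D_2×(1+g_2)/(r−g_2) = 17015.14797/0.039 = 436285.84533
P_0 = D_1/(1+r)^1 + D_2/(1+r)^2 + TV/(1+r)^2
    = 13592.55814 + 14212.12591 + 377532.37022 = 405337.05426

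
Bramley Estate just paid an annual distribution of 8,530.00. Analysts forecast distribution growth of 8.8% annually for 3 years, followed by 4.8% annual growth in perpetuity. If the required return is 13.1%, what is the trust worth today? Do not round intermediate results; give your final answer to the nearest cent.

D_1 = 9280.64000
D_2 = 10097.33632
D_3 = 10985.90192
Terminal value at year 3: TV = D_3×(1+g_2)/(r−g_2) = 11513.22521/0.083 = 138713.55672
P_0 = D_1/(1+r)^1 + D_2/(1+r)^2 + D_3/(1+r)^3 + TV/(1+r)^3
    = 8205.69408 + 7893.71809 + 7593.60325 + 95880.67720 = 119573.69261

119573.69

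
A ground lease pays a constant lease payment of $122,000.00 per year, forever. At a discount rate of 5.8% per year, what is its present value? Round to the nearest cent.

$2103448.28

Level perpetuity: PV = C / r = $122,000.00 / 0.058 = $2,103,448.28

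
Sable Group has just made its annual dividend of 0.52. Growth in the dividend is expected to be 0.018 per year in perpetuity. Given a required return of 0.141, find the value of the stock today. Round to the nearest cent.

D₁ = D₀ × (1 + g) = 0.52 × 1.018 = 0.5294
Growing perpetuity: P = D₁ / (r − g) = 0.5294 / (0.141 − 0.018) = 4.30

4.30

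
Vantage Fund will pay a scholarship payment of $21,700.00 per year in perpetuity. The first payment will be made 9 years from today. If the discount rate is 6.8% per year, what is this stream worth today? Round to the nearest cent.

$188530.14

Value at end of year 8: C / r = $21,700.00 / 0.068 = $319,117.6471
Discount to today: PV = $319,117.6471 / (1 + 0.068)^8 = $319,117.6471 / 1.692661 = $188,530.14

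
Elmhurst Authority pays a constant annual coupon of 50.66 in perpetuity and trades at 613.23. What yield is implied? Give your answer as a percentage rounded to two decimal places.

8.26%

P = C/r ⇒ r = C/P = 50.66/613.23 = 0.082612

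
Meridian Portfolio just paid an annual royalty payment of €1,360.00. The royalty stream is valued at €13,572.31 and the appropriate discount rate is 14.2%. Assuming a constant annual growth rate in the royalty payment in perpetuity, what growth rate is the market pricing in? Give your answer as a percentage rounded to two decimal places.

P = D₀(1+g)/(r−g) ⇒ P(r−g) = D₀(1+g) ⇒ g(P+D₀) = P·r − D₀
g = (P·r − D₀)/(P + D₀) = (€13,572.31×0.142 − €1,360.00) / (€13,572.31 + €1,360.00) = 0.037989

3.80%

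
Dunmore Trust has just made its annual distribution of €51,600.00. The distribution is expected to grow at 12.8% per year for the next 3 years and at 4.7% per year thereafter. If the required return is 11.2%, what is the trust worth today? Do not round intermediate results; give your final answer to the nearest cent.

D_1 = 58204.80000
D_2 = 65655.01440
D_3 = 74058.85624
Terminal value at year 3: TV = D_3×(1+g_2)/(r−g_2) = 77539.62249/0.065 = 1192917.26903
P_0 = D_1/(1+r)^1 + D_2/(1+r)^2 + D_3/(1+r)^3 + TV/(1+r)^3
    = 52342.44604 + 53095.57476 + 53859.53987 + 867552.89602 = 1026850.45670

€1026850.46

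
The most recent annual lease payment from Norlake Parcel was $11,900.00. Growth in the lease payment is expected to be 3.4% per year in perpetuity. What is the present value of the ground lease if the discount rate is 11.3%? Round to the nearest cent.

$155754.43

D₁ = D₀ × (1 + g) = $11,900.00 × 1.034 = $12,304.6000
Growing perpetuity: P = D₁ / (r − g) = $12,304.6000 / (0.113 − 0.034) = $155,754.43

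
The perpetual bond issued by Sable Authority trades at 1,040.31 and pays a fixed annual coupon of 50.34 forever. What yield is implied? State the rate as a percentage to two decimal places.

P = C/r ⇒ r = C/P = 50.34/1,040.31 = 0.048389

4.84%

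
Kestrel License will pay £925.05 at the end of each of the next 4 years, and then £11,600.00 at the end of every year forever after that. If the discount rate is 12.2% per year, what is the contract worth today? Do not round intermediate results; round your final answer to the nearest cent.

£62794.52

PV of 4-year annuity: £925.05 × [1 − (1+0.122)^−4] / 0.122 = 2797.90580
Perpetuity value at year 4: £11,600.00 / 0.122 = 95081.96721
PV of perpetuity: 95081.96721 / (1+0.122)^4 = 59996.61260
Total PV = 2797.90580 + 59996.61260 = 62794.51840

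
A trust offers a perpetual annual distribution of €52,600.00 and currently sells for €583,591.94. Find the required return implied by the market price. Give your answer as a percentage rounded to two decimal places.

P = C/r ⇒ r = C/P = €52,600.00/€583,591.94 = 0.090131

9.01%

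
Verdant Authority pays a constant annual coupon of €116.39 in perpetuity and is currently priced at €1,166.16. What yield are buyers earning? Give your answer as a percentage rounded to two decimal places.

P = C/r ⇒ r = C/P = €116.39/€1,166.16 = 0.099806

9.98%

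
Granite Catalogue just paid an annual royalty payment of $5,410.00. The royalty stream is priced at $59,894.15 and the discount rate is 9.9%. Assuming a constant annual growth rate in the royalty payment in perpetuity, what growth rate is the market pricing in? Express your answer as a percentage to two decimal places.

P = D₀(1+g)/(r−g) ⇒ P(r−g) = D₀(1+g) ⇒ g(P+D₀) = P·r − D₀
g = (P·r − D₀)/(P + D₀) = ($59,894.15×0.099 − $5,410.00) / ($59,894.15 + $5,410.00) = 0.007955

0.80%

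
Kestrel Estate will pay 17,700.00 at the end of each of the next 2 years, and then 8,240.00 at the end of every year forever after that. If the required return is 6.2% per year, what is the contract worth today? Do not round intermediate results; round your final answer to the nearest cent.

150198.63

PV of 2-year annuity: 17,700.00 × [1 − (1+0.062)^−2] / 0.062 = 32360.32643
Perpetuity value at year 2: 8,240.00 / 0.062 = 132903.22581
PV of perpetuity: 132903.22581 / (1+0.062)^2 = 117838.30548
Total PV = 32360.32643 + 117838.30548 = 150198.63191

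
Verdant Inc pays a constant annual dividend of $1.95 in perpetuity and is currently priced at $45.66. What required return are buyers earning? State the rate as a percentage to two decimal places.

P = C/r ⇒ r = C/P = $1.95/$45.66 = 0.042707

4.27%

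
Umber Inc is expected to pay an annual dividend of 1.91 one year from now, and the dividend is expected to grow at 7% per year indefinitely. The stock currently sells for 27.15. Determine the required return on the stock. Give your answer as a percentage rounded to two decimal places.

14.03%

P = D₁/(r − g) ⇒ r = D₁/P + g = 1.9100/27.15 + 0.07 = 0.070350 + 0.07 = 0.140350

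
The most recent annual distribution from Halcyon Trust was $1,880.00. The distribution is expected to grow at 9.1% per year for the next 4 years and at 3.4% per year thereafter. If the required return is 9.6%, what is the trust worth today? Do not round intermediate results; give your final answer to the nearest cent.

D_1 = 2051.08000
D_2 = 2237.72828
D_3 = 2441.36155
D_4 = 2663.52545
Terminal value at year 4: TV = D_4×(1+g_2)/(r−g_2) = 2754.08532/0.062 = 44420.73097
P_0 = D_1/(1+r)^1 + D_2/(1+r)^2 + D_3/(1+r)^3 + D_4/(1+r)^4 + TV/(1+r)^4
    = 1871.42336 + 1862.88584 + 1854.38728 + 1845.92748 + 30785.30668 = 38219.93063

$38219.93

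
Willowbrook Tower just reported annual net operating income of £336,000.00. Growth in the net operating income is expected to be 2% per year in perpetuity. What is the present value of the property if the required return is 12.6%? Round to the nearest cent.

D₁ = D₀ × (1 + g) = £336,000.00 × 1.02 = £342,720.0000
Growing perpetuity: P = D₁ / (r − g) = £342,720.0000 / (0.126 − 0.02) = £3,233,207.55

£3233207.55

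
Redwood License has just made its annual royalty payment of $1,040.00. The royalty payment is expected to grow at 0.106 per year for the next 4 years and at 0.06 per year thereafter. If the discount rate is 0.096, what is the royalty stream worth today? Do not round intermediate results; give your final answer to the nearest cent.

D_1 = 1150.24000
D_2 = 1272.16544
D_3 = 1407.01498
D_4 = 1556.15856
Terminal value at year 4: TV = D_4×(1+g_2)/(r−g_2) = 1649.52808/0.036 = 45820.22439
P_0 = D_1/(1+r)^1 + D_2/(1+r)^2 + D_3/(1+r)^3 + D_4/(1+r)^4 + TV/(1+r)^4
    = 1049.48905 + 1059.06468 + 1068.72768 + 1078.47885 + 31755.21044 = 36010.97069

$36010.97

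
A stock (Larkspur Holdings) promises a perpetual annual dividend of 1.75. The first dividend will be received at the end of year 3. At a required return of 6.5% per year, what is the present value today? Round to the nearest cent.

23.74

Value at end of year 2: C / r = 1.75 / 0.065 = 26.9231
Discount to today: PV = 26.9231 / (1 + 0.065)^2 = 26.9231 / 1.134225 = 23.74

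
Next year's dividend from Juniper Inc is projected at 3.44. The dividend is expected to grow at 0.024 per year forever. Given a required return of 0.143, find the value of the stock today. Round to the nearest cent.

Growing perpetuity: P = D₁ / (r − g) = 3.4400 / (0.143 − 0.024) = 28.91

28.91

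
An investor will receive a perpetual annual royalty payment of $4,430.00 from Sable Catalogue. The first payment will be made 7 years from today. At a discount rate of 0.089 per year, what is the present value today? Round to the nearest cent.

$29843.27

Value at end of year 6: C / r = $4,430.00 / 0.089 = $49,775.2809
Discount to today: PV = $49,775.2809 / (1 + 0.089)^6 = $49,775.2809 / 1.667890 = $29,843.27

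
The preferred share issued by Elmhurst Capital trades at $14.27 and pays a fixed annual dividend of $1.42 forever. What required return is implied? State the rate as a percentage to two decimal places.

P = C/r ⇒ r = C/P = $1.42/$14.27 = 0.099509

9.95%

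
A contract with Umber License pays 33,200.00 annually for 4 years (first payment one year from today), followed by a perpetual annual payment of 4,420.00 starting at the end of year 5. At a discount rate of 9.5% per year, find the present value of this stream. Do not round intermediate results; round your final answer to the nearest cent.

PV of 4-year annuity: 33,200.00 × [1 − (1+0.095)^−4] / 0.095 = 106388.77322
Perpetuity value at year 4: 4,420.00 / 0.095 = 46526.31579
PV of perpetuity: 46526.31579 / (1+0.095)^4 = 32362.50923
Total PV = 106388.77322 + 32362.50923 = 138751.28246

138751.28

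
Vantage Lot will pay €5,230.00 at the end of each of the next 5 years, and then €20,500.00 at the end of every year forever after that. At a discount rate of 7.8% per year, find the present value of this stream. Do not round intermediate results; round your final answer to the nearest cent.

PV of 5-year annuity: €5,230.00 × [1 − (1+0.078)^−5] / 0.078 = 20992.41173
Perpetuity value at year 5: €20,500.00 / 0.078 = 262820.51282
PV of perpetuity: 262820.51282 / (1+0.078)^5 = 180536.68101
Total PV = 20992.41173 + 180536.68101 = 201529.09273

€201529.09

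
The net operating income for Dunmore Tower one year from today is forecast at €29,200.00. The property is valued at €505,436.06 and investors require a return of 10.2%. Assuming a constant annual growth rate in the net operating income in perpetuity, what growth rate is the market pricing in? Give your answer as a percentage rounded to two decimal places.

P = D₁/(r−g) ⇒ g = r − D₁/P = 0.102 − €29,200.00/€505,436.06 = 0.044228

4.42%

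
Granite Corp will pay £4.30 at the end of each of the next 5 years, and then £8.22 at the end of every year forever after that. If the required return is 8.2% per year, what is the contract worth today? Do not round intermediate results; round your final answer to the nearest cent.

£84.67

PV of 5-year annuity: £4.30 × [1 − (1+0.082)^−5] / 0.082 = 17.07853
Perpetuity value at year 5: £8.22 / 0.082 = 100.24390
PV of perpetuity: 100.24390 / (1+0.082)^5 = 67.59610
Total PV = 17.07853 + 67.59610 = 84.67464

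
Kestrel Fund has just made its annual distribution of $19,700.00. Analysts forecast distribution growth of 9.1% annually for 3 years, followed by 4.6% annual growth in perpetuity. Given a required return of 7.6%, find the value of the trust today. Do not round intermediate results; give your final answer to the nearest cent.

D_1 = 21492.70000
D_2 = 23448.53570
D_3 = 25582.35245
Terminal value at year 3: TV = D_3×(1+g_2)/(r−g_2) = 26759.14066/0.03 = 891971.35538
P_0 = D_1/(1+r)^1 + D_2/(1+r)^2 + D_3/(1+r)^3 + TV/(1+r)^3
    = 19974.62825 + 20253.08497 + 20535.42351 + 716001.76643 = 776764.90316

$776764.90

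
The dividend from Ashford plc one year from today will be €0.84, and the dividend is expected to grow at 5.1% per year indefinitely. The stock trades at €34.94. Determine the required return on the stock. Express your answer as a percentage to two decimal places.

7.50%

P = D₁/(r − g) ⇒ r = D₁/P + g = €0.8400/€34.94 + 0.051 = 0.024041 + 0.051 = 0.075041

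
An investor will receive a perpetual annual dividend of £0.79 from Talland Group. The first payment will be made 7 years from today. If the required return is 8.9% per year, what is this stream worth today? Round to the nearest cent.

£5.32

Value at end of year 6: C / r = £0.79 / 0.089 = £8.8764
Discount to today: PV = £8.8764 / (1 + 0.089)^6 = £8.8764 / 1.667890 = £5.32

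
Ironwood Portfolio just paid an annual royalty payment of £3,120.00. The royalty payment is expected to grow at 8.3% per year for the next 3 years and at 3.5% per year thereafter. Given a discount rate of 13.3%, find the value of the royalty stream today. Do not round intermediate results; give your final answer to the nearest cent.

£37336.17

D_1 = 3378.96000
D_2 = 3659.41368
D_3 = 3963.14502
Terminal value at year 3: TV = D_3×(1+g_2)/(r−g_2) = 4101.85509/0.098 = 41855.66419
P_0 = D_1/(1+r)^1 + D_2/(1+r)^2 + D_3/(1+r)^3 + TV/(1+r)^3
    = 2982.31244 + 2850.70113 + 2724.89790 + 28778.25844 = 37336.16991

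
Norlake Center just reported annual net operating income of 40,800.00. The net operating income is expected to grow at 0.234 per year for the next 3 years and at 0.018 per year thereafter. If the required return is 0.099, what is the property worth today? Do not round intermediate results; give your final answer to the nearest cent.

D_1 = 50347.20000
D_2 = 62128.44480
D_3 = 76666.50088
Terminal value at year 3: TV = D_3×(1+g_2)/(r−g_2) = 78046.49790/0.081 = 963537.01110
P_0 = D_1/(1+r)^1 + D_2/(1+r)^2 + D_3/(1+r)^3 + TV/(1+r)^3
    = 45811.82894 + 51439.30565 + 57758.05566 + 725897.53902 = 880906.72926

880906.73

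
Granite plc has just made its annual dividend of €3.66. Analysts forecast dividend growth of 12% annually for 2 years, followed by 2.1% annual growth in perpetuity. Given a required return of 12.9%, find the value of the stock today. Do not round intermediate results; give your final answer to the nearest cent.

D_1 = 4.09920
D_2 = 4.59110
Terminal value at year 2: TV = D_2×(1+g_2)/(r−g_2) = 4.68752/0.108 = 43.40294
P_0 = D_1/(1+r)^1 + D_2/(1+r)^2 + TV/(1+r)^2
    = 3.63082 + 3.60188 + 34.05111 = 41.28381

€41.28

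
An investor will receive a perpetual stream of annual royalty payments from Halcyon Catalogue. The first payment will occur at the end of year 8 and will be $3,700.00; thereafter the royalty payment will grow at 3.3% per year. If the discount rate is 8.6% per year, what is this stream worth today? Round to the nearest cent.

Value at end of year 7: C₁ / (r − g) = $3,700.00 / (0.086 − 0.033) = $69,811.3208
Discount to today: PV = $69,811.3208 / (1 + 0.086)^7 = $69,811.3208 / 1.781594 = $39,184.75

$39184.75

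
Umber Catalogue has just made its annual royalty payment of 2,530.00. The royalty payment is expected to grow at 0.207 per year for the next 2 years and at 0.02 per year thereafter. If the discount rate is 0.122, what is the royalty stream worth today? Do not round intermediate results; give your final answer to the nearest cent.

D_1 = 3053.71000
D_2 = 3685.82797
Terminal value at year 2: TV = D_2×(1+g_2)/(r−g_2) = 3759.54453/0.102 = 36858.27970
P_0 = D_1/(1+r)^1 + D_2/(1+r)^2 + TV/(1+r)^2
    = 2721.66667 + 2927.85354 + 29278.53535 = 34928.05556

34928.06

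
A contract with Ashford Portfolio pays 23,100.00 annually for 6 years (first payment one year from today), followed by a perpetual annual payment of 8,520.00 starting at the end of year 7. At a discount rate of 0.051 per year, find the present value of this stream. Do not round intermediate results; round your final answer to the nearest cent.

240826.34

PV of 6-year annuity: 23,100.00 × [1 − (1+0.051)^−6] / 0.051 = 116874.45622
Perpetuity value at year 6: 8,520.00 / 0.051 = 167058.82353
PV of perpetuity: 167058.82353 / (1+0.051)^6 = 123951.88123
Total PV = 116874.45622 + 123951.88123 = 240826.33746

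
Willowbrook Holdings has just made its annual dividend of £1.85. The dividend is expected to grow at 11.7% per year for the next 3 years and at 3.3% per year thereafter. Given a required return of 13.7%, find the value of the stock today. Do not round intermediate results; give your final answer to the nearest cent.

£22.78

D_1 = 2.06645
D_2 = 2.30822
D_3 = 2.57829
Terminal value at year 3: TV = D_3×(1+g_2)/(r−g_2) = 2.66337/0.104 = 25.60933
P_0 = D_1/(1+r)^1 + D_2/(1+r)^2 + D_3/(1+r)^3 + TV/(1+r)^3
    = 1.81746 + 1.78549 + 1.75408 + 17.42276 = 22.77978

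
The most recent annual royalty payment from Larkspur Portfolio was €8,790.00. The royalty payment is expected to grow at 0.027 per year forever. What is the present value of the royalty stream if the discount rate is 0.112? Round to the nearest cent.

D₁ = D₀ × (1 + g) = €8,790.00 × 1.027 = €9,027.3300
Growing perpetuity: P = D₁ / (r − g) = €9,027.3300 / (0.112 − 0.027) = €106,203.88

€106203.88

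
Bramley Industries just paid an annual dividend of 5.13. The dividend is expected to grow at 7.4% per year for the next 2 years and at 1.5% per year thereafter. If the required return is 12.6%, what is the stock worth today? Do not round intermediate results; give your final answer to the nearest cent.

D_1 = 5.50962
D_2 = 5.91733
Terminal value at year 2: TV = D_2×(1+g_2)/(r−g_2) = 6.00609/0.111 = 54.10894
P_0 = D_1/(1+r)^1 + D_2/(1+r)^2 + TV/(1+r)^2
    = 4.89309 + 4.66712 + 42.67684 = 52.23705

52.24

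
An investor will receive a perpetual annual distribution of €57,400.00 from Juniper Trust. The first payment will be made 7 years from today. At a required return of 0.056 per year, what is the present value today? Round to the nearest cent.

€739163.23

Value at end of year 6: C / r = €57,400.00 / 0.056 = €1,025,000.0000
Discount to today: PV = €1,025,000.0000 / (1 + 0.056)^6 = €1,025,000.0000 / 1.386703 = €739,163.23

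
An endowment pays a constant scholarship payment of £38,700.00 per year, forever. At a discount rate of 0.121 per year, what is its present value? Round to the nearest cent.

Level perpetuity: PV = C / r = £38,700.00 / 0.121 = £319,834.71

£319834.71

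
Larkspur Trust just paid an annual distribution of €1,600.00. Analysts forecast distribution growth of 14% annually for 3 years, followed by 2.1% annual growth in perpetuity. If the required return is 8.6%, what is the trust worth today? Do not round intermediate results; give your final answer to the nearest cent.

D_1 = 1824.00000
D_2 = 2079.36000
D_3 = 2370.47040
Terminal value at year 3: TV = D_3×(1+g_2)/(r−g_2) = 2420.25028/0.065 = 37234.61967
P_0 = D_1/(1+r)^1 + D_2/(1+r)^2 + D_3/(1+r)^3 + TV/(1+r)^3
    = 1679.55801 + 1763.07195 + 1850.73851 + 29070.83100 = 34364.19946

€34364.20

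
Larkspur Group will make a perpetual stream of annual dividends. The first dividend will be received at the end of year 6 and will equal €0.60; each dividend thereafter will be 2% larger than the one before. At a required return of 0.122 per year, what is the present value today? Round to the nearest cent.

€3.31

Value at end of year 5: C₁ / (r − g) = €0.60 / (0.122 − 0.02) = €5.8824
Discount to today: PV = €5.8824 / (1 + 0.122)^5 = €5.8824 / 1.778133 = €3.31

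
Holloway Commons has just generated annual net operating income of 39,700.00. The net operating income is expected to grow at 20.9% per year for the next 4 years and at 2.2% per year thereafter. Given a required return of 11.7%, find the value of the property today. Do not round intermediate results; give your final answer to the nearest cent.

780456.26

D_1 = 47997.30000
D_2 = 58028.73570
D_3 = 70156.74146
D_4 = 84819.50043
Terminal value at year 4: TV = D_4×(1+g_2)/(r−g_2) = 86685.52944/0.095 = 912479.25722
P_0 = D_1/(1+r)^1 + D_2/(1+r)^2 + D_3/(1+r)^3 + D_4/(1+r)^4 + TV/(1+r)^4
    = 42969.82990 + 46508.97435 + 50339.61503 + 54485.76059 + 586152.07704 = 780456.25691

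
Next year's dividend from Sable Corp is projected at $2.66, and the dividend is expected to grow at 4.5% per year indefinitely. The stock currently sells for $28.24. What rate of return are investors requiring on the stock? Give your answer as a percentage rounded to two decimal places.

13.92%

P = D₁/(r − g) ⇒ r = D₁/P + g = $2.6600/$28.24 + 0.045 = 0.094193 + 0.045 = 0.139193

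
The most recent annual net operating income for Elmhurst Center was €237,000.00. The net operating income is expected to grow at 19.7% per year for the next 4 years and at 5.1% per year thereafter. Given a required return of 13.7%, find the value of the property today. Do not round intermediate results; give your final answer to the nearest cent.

D_1 = 283689.00000
D_2 = 339575.73300
D_3 = 406472.15240
D_4 = 486547.16642
Terminal value at year 4: TV = D_4×(1+g_2)/(r−g_2) = 511361.07191/0.086 = 5946058.97572
P_0 = D_1/(1+r)^1 + D_2/(1+r)^2 + D_3/(1+r)^3 + D_4/(1+r)^4 + TV/(1+r)^4
    = 249506.59631 + 262673.17131 + 276534.55238 + 291127.40475 + 3557847.70222 = 4637689.42697

€4637689.43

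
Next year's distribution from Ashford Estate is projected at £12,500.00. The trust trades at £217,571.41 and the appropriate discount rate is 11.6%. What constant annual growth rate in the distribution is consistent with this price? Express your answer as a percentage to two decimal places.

5.85%

P = D₁/(r−g) ⇒ g = r − D₁/P = 0.116 − £12,500.00/£217,571.41 = 0.058548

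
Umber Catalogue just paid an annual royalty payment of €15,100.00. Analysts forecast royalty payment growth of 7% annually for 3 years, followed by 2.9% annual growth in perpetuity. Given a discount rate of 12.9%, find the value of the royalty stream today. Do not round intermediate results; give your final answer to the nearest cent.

€172998.31

D_1 = 16157.00000
D_2 = 17287.99000
D_3 = 18498.14930
Terminal value at year 3: TV = D_3×(1+g_2)/(r−g_2) = 19034.59563/0.1 = 190345.95630
P_0 = D_1/(1+r)^1 + D_2/(1+r)^2 + D_3/(1+r)^3 + TV/(1+r)^3
    = 14310.89460 + 13563.02677 + 12854.24149 + 132270.14491 = 172998.30776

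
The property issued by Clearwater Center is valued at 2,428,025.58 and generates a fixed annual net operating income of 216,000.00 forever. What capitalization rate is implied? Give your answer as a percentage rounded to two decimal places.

8.90%

P = C/r ⇒ r = C/P = 216,000.00/2,428,025.58 = 0.088961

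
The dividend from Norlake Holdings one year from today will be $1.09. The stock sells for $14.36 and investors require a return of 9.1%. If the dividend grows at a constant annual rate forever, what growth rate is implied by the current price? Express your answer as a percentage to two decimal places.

1.51%

P = D₁/(r−g) ⇒ g = r − D₁/P = 0.091 − $1.09/$14.36 = 0.015095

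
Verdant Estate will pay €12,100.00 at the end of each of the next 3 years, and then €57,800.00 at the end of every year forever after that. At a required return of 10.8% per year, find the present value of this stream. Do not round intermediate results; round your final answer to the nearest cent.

€423117.81

PV of 3-year annuity: €12,100.00 × [1 − (1+0.108)^−3] / 0.108 = 29672.10704
Perpetuity value at year 3: €57,800.00 / 0.108 = 535185.18519
PV of perpetuity: 535185.18519 / (1+0.108)^3 = 393445.69866
Total PV = 29672.10704 + 393445.69866 = 423117.80570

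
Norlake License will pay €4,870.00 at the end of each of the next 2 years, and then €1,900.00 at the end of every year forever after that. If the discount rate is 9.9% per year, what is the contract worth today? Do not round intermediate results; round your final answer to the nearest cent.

€24353.39

PV of 2-year annuity: €4,870.00 × [1 − (1+0.099)^−2] / 0.099 = 8463.42237
Perpetuity value at year 2: €1,900.00 / 0.099 = 19191.91919
PV of perpetuity: 19191.91919 / (1+0.099)^2 = 15889.96796
Total PV = 8463.42237 + 15889.96796 = 24353.39033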